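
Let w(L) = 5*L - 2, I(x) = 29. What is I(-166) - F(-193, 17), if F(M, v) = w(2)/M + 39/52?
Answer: 21841/772 ≈ 28.291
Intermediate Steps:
w(L) = -2 + 5*L
F(M, v) = ¾ + 8/M (F(M, v) = (-2 + 5*2)/M + 39/52 = (-2 + 10)/M + 39*(1/52) = 8/M + ¾ = ¾ + 8/M)
I(-166) - F(-193, 17) = 29 - (¾ + 8/(-193)) = 29 - (¾ + 8*(-1/193)) = 29 - (¾ - 8/193) = 29 - 1*547/772 = 29 - 547/772 = 21841/772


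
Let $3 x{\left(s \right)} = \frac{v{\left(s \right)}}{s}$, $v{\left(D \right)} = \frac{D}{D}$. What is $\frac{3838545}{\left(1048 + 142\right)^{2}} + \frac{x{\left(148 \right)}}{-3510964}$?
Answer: $\frac{299189251353031}{110375649872880} \approx 2.7106$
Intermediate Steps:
$v{\left(D \right)} = 1$
$x{\left(s \right)} = \frac{1}{3 s}$ ($x{\left(s \right)} = \frac{1 \frac{1}{s}}{3} = \frac{1}{3 s}$)
$\frac{3838545}{\left(1048 + 142\right)^{2}} + \frac{x{\left(148 \right)}}{-3510964} = \frac{3838545}{\left(1048 + 142\right)^{2}} + \frac{\frac{1}{3} \cdot \frac{1}{148}}{-3510964} = \frac{3838545}{1190^{2}} + \frac{1}{3} \cdot \frac{1}{148} \left(- \frac{1}{3510964}\right) = \frac{3838545}{1416100} + \frac{1}{444} \left(- \frac{1}{3510964}\right) = 3838545 \cdot \frac{1}{1416100} - \frac{1}{1558868016} = \frac{767709}{283220} - \frac{1}{1558868016} = \frac{299189251353031}{110375649872880}$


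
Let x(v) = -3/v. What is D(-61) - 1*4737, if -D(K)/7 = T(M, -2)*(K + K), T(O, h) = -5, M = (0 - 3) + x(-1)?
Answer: -9007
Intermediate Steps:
M = 0 (M = (0 - 3) - 3/(-1) = -3 - 3*(-1) = -3 + 3 = 0)
D(K) = 70*K (D(K) = -(-35)*(K + K) = -(-35)*2*K = -(-70)*K = 70*K)
D(-61) - 1*4737 = 70*(-61) - 1*4737 = -4270 - 4737 = -9007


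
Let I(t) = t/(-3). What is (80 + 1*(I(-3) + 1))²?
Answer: 6724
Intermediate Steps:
I(t) = -t/3 (I(t) = t*(-⅓) = -t/3)
(80 + 1*(I(-3) + 1))² = (80 + 1*(-⅓*(-3) + 1))² = (80 + 1*(1 + 1))² = (80 + 1*2)² = (80 + 2)² = 82² = 6724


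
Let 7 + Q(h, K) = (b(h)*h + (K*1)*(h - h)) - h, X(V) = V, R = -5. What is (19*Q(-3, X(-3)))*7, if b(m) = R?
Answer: 1463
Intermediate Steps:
b(m) = -5
Q(h, K) = -7 - 6*h (Q(h, K) = -7 + ((-5*h + (K*1)*(h - h)) - h) = -7 + ((-5*h + K*0) - h) = -7 + ((-5*h + 0) - h) = -7 + (-5*h - h) = -7 - 6*h)
(19*Q(-3, X(-3)))*7 = (19*(-7 - 6*(-3)))*7 = (19*(-7 + 18))*7 = (19*11)*7 = 209*7 = 1463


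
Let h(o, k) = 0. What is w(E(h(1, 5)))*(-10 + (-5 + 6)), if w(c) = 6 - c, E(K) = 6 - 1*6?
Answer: -54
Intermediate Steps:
E(K) = 0 (E(K) = 6 - 6 = 0)
w(E(h(1, 5)))*(-10 + (-5 + 6)) = (6 - 1*0)*(-10 + (-5 + 6)) = (6 + 0)*(-10 + 1) = 6*(-9) = -54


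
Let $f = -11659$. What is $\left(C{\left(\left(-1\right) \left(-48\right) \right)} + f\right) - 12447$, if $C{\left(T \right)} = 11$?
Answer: $-24095$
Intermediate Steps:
$\left(C{\left(\left(-1\right) \left(-48\right) \right)} + f\right) - 12447 = \left(11 - 11659\right) - 12447 = -11648 - 12447 = -24095$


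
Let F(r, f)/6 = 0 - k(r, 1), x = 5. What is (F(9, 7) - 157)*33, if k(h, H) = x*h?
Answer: -14091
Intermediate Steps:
k(h, H) = 5*h
F(r, f) = -30*r (F(r, f) = 6*(0 - 5*r) = 6*(-5*r) = -30*r)
(F(9, 7) - 157)*33 = (-30*9 - 157)*33 = (-270 - 157)*33 = -427*33 = -14091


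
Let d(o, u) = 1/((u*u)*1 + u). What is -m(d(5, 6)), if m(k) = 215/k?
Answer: -9030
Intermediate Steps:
d(o, u) = 1/(u + u²) (d(o, u) = 1/(u²*1 + u) = 1/(u² + u) = 1/(u + u²))
-m(d(5, 6)) = -215/(1/(6*(1 + 6))) = -215/((⅙)/7) = -215/((⅙)*(⅐)) = -215/1/42 = -215*42 = -1*9030 = -9030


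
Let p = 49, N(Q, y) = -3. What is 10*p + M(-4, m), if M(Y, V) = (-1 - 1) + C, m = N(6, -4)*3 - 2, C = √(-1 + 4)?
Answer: 488 + √3 ≈ 489.73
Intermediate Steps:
C = √3 ≈ 1.7320
m = -11 (m = -3*3 - 2 = -9 - 2 = -11)
M(Y, V) = -2 + √3 (M(Y, V) = (-1 - 1) + √3 = -2 + √3)
10*p + M(-4, m) = 10*49 + (-2 + √3) = 490 + (-2 + √3) = 488 + √3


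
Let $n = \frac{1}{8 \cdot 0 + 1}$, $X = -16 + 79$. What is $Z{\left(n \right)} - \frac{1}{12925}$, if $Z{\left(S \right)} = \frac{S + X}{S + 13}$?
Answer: $\frac{413593}{90475} \approx 4.5714$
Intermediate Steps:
$X = 63$
$n = 1$ ($n = \frac{1}{0 + 1} = 1^{-1} = 1$)
$Z{\left(S \right)} = \frac{63 + S}{13 + S}$ ($Z{\left(S \right)} = \frac{S + 63}{S + 13} = \frac{63 + S}{13 + S}$)
$Z{\left(n \right)} - \frac{1}{12925} = \frac{63 + 1}{13 + 1} - \frac{1}{12925} = \frac{1}{14} \cdot 64 - \frac{1}{12925} = \frac{32}{7} - \frac{1}{12925} = \frac{413593}{90475}$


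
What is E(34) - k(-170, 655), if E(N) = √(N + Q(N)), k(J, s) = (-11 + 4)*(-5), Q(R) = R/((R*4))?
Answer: -35 + √137/2 ≈ -29.148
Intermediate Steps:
Q(R) = ¼ (Q(R) = R/((4*R)) = R*(1/(4*R)) = ¼)
k(J, s) = 35 (k(J, s) = -7*(-5) = 35)
E(N) = √(¼ + N) (E(N) = √(N + ¼) = √(¼ + N))
E(34) - k(-170, 655) = √(1 + 4*34)/2 - 1*35 = √(1 + 136)/2 - 35 = √137/2 - 35 = -35 + √137/2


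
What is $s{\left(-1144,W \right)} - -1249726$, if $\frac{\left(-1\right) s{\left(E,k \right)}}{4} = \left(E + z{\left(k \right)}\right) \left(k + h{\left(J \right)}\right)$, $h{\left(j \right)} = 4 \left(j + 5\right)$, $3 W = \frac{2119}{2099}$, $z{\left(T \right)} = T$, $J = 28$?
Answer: $\frac{73559595543242}{39652209} \approx 1.8551 \cdot 10^{6}$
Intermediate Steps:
$W = \frac{2119}{6297}$ ($W = \frac{2119 \cdot \frac{1}{2099}}{3} = \frac{1}{3} \cdot \frac{2119}{2099} = \frac{2119}{6297} \approx 0.33651$)
$h{\left(j \right)} = 20 + 4 j$ ($h{\left(j \right)} = 4 \left(5 + j\right) = 20 + 4 j$)
$s{\left(E,k \right)} = - 4 \left(132 + k\right) \left(E + k\right)$ ($s{\left(E,k \right)} = - 4 \left(E + k\right) \left(k + \left(20 + 4 \cdot 28\right)\right) = - 4 \left(E + k\right) \left(k + \left(20 + 112\right)\right) = - 4 \left(E + k\right) \left(k + 132\right) = - 4 \left(E + k\right) \left(132 + k\right) = - 4 \left(132 + k\right) \left(E + k\right)$)
$s{\left(-1144,W \right)} - -1249726 = \left(\left(-528\right) \left(-1144\right) - \frac{372944}{2099} - 4 \left(\frac{2119}{6297}\right)^{2} - \left(-4576\right) \frac{2119}{6297}\right) - -1249726 = \left(604032 - \frac{372944}{2099} - \frac{17960644}{39652209} + \frac{9696544}{6297}\right) + 1249726 = \frac{24005198998508}{39652209} + 1249726 = \frac{73559595543242}{39652209}$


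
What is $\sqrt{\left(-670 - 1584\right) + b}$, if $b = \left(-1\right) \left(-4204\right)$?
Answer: $5 \sqrt{78} \approx 44.159$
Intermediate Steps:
$b = 4204$
$\sqrt{\left(-670 - 1584\right) + b} = \sqrt{\left(-670 - 1584\right) + 4204} = \sqrt{-2254 + 4204} = \sqrt{1950} = 5 \sqrt{78}$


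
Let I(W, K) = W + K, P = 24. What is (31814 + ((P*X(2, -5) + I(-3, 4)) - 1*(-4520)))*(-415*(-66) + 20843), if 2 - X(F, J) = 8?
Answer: 1745600503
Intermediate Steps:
X(F, J) = -6 (X(F, J) = 2 - 1*8 = 2 - 8 = -6)
I(W, K) = K + W
(31814 + ((P*X(2, -5) + I(-3, 4)) - 1*(-4520)))*(-415*(-66) + 20843) = (31814 + ((24*(-6) + (4 - 3)) - 1*(-4520)))*(-415*(-66) + 20843) = (31814 + ((-144 + 1) + 4520))*(27390 + 20843) = (31814 + (-143 + 4520))*48233 = (31814 + 4377)*48233 = 36191*48233 = 1745600503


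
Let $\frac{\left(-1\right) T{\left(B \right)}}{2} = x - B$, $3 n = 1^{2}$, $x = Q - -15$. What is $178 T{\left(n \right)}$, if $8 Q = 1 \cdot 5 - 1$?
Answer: $- \frac{16198}{3} \approx -5399.3$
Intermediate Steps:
$Q = \frac{1}{2}$ ($Q = \frac{1 \cdot 5 - 1}{8} = \frac{5 - 1}{8} = \frac{1}{8} \cdot 4 = \frac{1}{2} \approx 0.5$)
$x = \frac{31}{2}$ ($x = \frac{1}{2} - -15 = \frac{1}{2} + 15 = \frac{31}{2} \approx 15.5$)
$n = \frac{1}{3}$ ($n = \frac{1^{2}}{3} = \frac{1}{3} \cdot 1 = \frac{1}{3} \approx 0.33333$)
$T{\left(B \right)} = -31 + 2 B$ ($T{\left(B \right)} = - 2 \left(\frac{31}{2} - B\right) = -31 + 2 B$)
$178 T{\left(n \right)} = 178 \left(-31 + 2 \cdot \frac{1}{3}\right) = 178 \left(-31 + \frac{2}{3}\right) = 178 \left(- \frac{91}{3}\right) = - \frac{16198}{3}$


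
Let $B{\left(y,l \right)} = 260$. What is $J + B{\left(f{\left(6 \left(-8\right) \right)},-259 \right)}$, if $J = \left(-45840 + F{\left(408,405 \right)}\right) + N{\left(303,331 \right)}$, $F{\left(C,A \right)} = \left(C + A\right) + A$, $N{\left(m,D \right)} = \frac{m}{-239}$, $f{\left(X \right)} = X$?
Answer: $- \frac{10602821}{239} \approx -44363.0$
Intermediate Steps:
$N{\left(m,D \right)} = - \frac{m}{239}$ ($N{\left(m,D \right)} = m \left(- \frac{1}{239}\right) = - \frac{m}{239}$)
$F{\left(C,A \right)} = C + 2 A$ ($F{\left(C,A \right)} = \left(A + C\right) + A = C + 2 A$)
$J = - \frac{10664961}{239}$ ($J = \left(-45840 + \left(408 + 2 \cdot 405\right)\right) - \frac{303}{239} = \left(-45840 + \left(408 + 810\right)\right) - \frac{303}{239} = \left(-45840 + 1218\right) - \frac{303}{239} = -44622 - \frac{303}{239} = - \frac{10664961}{239} \approx -44623.0$)
$J + B{\left(f{\left(6 \left(-8\right) \right)},-259 \right)} = - \frac{10664961}{239} + 260 = - \frac{10602821}{239}$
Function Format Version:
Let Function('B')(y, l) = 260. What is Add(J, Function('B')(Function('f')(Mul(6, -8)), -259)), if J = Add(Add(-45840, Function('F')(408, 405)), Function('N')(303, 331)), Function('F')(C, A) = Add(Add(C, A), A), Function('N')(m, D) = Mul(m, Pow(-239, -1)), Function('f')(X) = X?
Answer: Rational(-10602821, 239) ≈ -44363.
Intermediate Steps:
Function('N')(m, D) = Mul(Rational(-1, 239), m) (Function('N')(m, D) = Mul(m, Rational(-1, 239)) = Mul(Rational(-1, 239), m))
Function('F')(C, A) = Add(C, Mul(2, A)) (Function('F')(C, A) = Add(Add(A, C), A) = Add(C, Mul(2, A)))
J = Rational(-10664961, 239) (J = Add(Add(-45840, Add(408, Mul(2, 405))), Mul(Rational(-1, 239), 303)) = Add(Add(-45840, Add(408, 810)), Rational(-303, 239)) = Add(Add(-45840, 1218), Rational(-303, 239)) = Add(-44622, Rational(-303, 239)) = Rational(-10664961, 239) ≈ -44623.)
Add(J, Function('B')(Function('f')(Mul(6, -8)), -259)) = Add(Rational(-10664961, 239), 260) = Rational(-10602821, 239)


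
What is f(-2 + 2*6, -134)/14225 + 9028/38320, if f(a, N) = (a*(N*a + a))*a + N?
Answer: -248663579/27255100 ≈ -9.1236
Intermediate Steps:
f(a, N) = N + a²*(a + N*a) (f(a, N) = (a*(a + N*a))*a + N = a²*(a + N*a) + N = N + a²*(a + N*a))
f(-2 + 2*6, -134)/14225 + 9028/38320 = (-134 + (-2 + 2*6)³ - 134*(-2 + 2*6)³)/14225 + 9028/38320 = (-134 + (-2 + 12)³ - 134*(-2 + 12)³)*(1/14225) + 9028*(1/38320) = (-134 + 10³ - 134*10³)*(1/14225) + 2257/9580 = (-134 + 1000 - 134*1000)*(1/14225) + 2257/9580 = (-134 + 1000 - 134000)*(1/14225) + 2257/9580 = -133134*1/14225 + 2257/9580 = -133134/14225 + 2257/9580 = -248663579/27255100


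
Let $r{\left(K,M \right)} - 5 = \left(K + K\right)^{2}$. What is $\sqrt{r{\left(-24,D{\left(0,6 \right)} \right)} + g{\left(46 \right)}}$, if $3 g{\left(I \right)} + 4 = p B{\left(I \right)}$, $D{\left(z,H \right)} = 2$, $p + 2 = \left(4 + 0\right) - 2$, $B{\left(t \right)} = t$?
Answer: $\frac{\sqrt{20769}}{3} \approx 48.038$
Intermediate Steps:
$p = 0$ ($p = -2 + \left(\left(4 + 0\right) - 2\right) = -2 + \left(4 - 2\right) = -2 + 2 = 0$)
$r{\left(K,M \right)} = 5 + 4 K^{2}$ ($r{\left(K,M \right)} = 5 + \left(K + K\right)^{2} = 5 + \left(2 K\right)^{2} = 5 + 4 K^{2}$)
$g{\left(I \right)} = - \frac{4}{3}$ ($g{\left(I \right)} = - \frac{4}{3} + \frac{0 I}{3} = - \frac{4}{3} + \frac{1}{3} \cdot 0 = - \frac{4}{3} + 0 = - \frac{4}{3}$)
$\sqrt{r{\left(-24,D{\left(0,6 \right)} \right)} + g{\left(46 \right)}} = \sqrt{\left(5 + 4 \left(-24\right)^{2}\right) - \frac{4}{3}} = \sqrt{\left(5 + 4 \cdot 576\right) - \frac{4}{3}} = \sqrt{\left(5 + 2304\right) - \frac{4}{3}} = \sqrt{2309 - \frac{4}{3}} = \sqrt{\frac{6923}{3}} = \frac{\sqrt{20769}}{3}$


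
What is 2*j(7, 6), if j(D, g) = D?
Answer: 14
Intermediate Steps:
2*j(7, 6) = 2*7 = 14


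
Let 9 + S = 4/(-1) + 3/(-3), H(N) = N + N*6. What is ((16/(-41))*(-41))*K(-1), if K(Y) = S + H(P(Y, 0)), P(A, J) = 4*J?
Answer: -224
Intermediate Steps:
H(N) = 7*N (H(N) = N + 6*N = 7*N)
S = -14 (S = -9 + (4/(-1) + 3/(-3)) = -9 + (4*(-1) + 3*(-⅓)) = -9 + (-4 - 1) = -9 - 5 = -14)
K(Y) = -14 (K(Y) = -14 + 7*(4*0) = -14 + 7*0 = -14 + 0 = -14)
((16/(-41))*(-41))*K(-1) = ((16/(-41))*(-41))*(-14) = ((16*(-1/41))*(-41))*(-14) = -16/41*(-41)*(-14) = 16*(-14) = -224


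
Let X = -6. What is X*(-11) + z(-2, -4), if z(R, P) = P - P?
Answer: 66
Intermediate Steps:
z(R, P) = 0
X*(-11) + z(-2, -4) = -6*(-11) + 0 = 66 + 0 = 66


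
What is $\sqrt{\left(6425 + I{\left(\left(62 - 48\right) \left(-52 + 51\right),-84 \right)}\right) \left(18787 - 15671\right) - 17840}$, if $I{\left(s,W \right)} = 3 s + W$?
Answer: $2 \sqrt{4902461} \approx 4428.3$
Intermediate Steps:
$I{\left(s,W \right)} = W + 3 s$
$\sqrt{\left(6425 + I{\left(\left(62 - 48\right) \left(-52 + 51\right),-84 \right)}\right) \left(18787 - 15671\right) - 17840} = \sqrt{\left(6425 - \left(84 - 3 \left(62 - 48\right) \left(-52 + 51\right)\right)\right) \left(18787 - 15671\right) - 17840} = \sqrt{\left(6425 - \left(84 - 3 \cdot 14 \left(-1\right)\right)\right) 3116 - 17840} = \sqrt{\left(6425 + \left(-84 + 3 \left(-14\right)\right)\right) 3116 - 17840} = \sqrt{\left(6425 - 126\right) 3116 - 17840} = \sqrt{6299 \cdot 3116 - 17840} = \sqrt{19627684 - 17840} = \sqrt{19609844} = 2 \sqrt{4902461}$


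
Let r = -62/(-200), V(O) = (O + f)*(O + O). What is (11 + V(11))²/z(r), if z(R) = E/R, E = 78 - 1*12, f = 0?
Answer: 180389/600 ≈ 300.65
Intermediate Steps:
E = 66 (E = 78 - 12 = 66)
V(O) = 2*O² (V(O) = (O + 0)*(O + O) = O*(2*O) = 2*O²)
r = 31/100 (r = -62*(-1/200) = 31/100 ≈ 0.31000)
z(R) = 66/R
(11 + V(11))²/z(r) = (11 + 2*11²)²/((66/(31/100))) = (11 + 2*121)²/((66*(100/31))) = (11 + 242)²/(6600/31) = 253²*(31/6600) = 64009*(31/6600) = 180389/600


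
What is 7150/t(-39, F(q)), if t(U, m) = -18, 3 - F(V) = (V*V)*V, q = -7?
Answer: -3575/9 ≈ -397.22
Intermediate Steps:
F(V) = 3 - V³ (F(V) = 3 - V*V*V = 3 - V²*V = 3 - V³)
7150/t(-39, F(q)) = 7150/(-18) = 7150*(-1/18) = -3575/9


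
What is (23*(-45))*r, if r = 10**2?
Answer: -103500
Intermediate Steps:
r = 100
(23*(-45))*r = (23*(-45))*100 = -1035*100 = -103500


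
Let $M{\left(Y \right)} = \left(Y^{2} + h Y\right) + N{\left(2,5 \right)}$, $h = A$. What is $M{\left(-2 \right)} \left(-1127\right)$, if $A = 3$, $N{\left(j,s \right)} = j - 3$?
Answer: $3381$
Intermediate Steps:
$N{\left(j,s \right)} = -3 + j$ ($N{\left(j,s \right)} = j - 3 = -3 + j$)
$h = 3$
$M{\left(Y \right)} = -1 + Y^{2} + 3 Y$ ($M{\left(Y \right)} = \left(Y^{2} + 3 Y\right) + \left(-3 + 2\right) = \left(Y^{2} + 3 Y\right) - 1 = -1 + Y^{2} + 3 Y$)
$M{\left(-2 \right)} \left(-1127\right) = \left(-1 + \left(-2\right)^{2} + 3 \left(-2\right)\right) \left(-1127\right) = \left(-1 + 4 - 6\right) \left(-1127\right) = \left(-3\right) \left(-1127\right) = 3381$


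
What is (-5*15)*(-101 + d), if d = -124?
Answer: 16875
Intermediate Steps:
(-5*15)*(-101 + d) = (-5*15)*(-101 - 124) = -75*(-225) = 16875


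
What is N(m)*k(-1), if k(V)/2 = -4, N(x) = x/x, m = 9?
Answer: -8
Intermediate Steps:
N(x) = 1
k(V) = -8 (k(V) = 2*(-4) = -8)
N(m)*k(-1) = 1*(-8) = -8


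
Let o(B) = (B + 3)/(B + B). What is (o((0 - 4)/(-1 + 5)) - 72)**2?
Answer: 5329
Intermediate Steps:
o(B) = (3 + B)/(2*B) (o(B) = (3 + B)/((2*B)) = (3 + B)*(1/(2*B)) = (3 + B)/(2*B))
(o((0 - 4)/(-1 + 5)) - 72)**2 = ((3 + (0 - 4)/(-1 + 5))/(2*(((0 - 4)/(-1 + 5)))) - 72)**2 = ((3 - 4/4)/(2*((-4/4))) - 72)**2 = ((3 - 4*1/4)/(2*((-4*1/4))) - 72)**2 = ((1/2)*(3 - 1)/(-1) - 72)**2 = ((1/2)*(-1)*2 - 72)**2 = (-1 - 72)**2 = (-73)**2 = 5329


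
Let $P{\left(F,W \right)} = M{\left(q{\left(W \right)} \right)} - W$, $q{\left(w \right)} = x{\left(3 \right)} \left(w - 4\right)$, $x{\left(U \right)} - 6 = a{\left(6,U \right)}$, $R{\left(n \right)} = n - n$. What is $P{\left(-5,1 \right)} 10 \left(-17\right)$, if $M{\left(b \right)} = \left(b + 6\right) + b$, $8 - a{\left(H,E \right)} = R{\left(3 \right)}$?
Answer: $13430$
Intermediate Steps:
$R{\left(n \right)} = 0$
$a{\left(H,E \right)} = 8$ ($a{\left(H,E \right)} = 8 - 0 = 8 + 0 = 8$)
$x{\left(U \right)} = 14$ ($x{\left(U \right)} = 6 + 8 = 14$)
$q{\left(w \right)} = -56 + 14 w$ ($q{\left(w \right)} = 14 \left(w - 4\right) = 14 \left(-4 + w\right) = -56 + 14 w$)
$M{\left(b \right)} = 6 + 2 b$ ($M{\left(b \right)} = \left(6 + b\right) + b = 6 + 2 b$)
$P{\left(F,W \right)} = -106 + 27 W$ ($P{\left(F,W \right)} = \left(6 + 2 \left(-56 + 14 W\right)\right) - W = \left(6 + \left(-112 + 28 W\right)\right) - W = \left(-106 + 28 W\right) - W = -106 + 27 W$)
$P{\left(-5,1 \right)} 10 \left(-17\right) = \left(-106 + 27 \cdot 1\right) 10 \left(-17\right) = \left(-106 + 27\right) 10 \left(-17\right) = \left(-79\right) 10 \left(-17\right) = \left(-790\right) \left(-17\right) = 13430$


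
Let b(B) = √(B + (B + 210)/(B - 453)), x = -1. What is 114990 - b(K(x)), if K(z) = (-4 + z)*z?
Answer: 114990 - 45*√7/56 ≈ 1.1499e+5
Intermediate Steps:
K(z) = z*(-4 + z)
b(B) = √(B + (210 + B)/(-453 + B))
114990 - b(K(x)) = 114990 - √((210 - (-4 - 1) + (-(-4 - 1))*(-453 - (-4 - 1)))/(-453 - (-4 - 1))) = 114990 - √((210 - 1*(-5) + (-1*(-5))*(-453 - 1*(-5)))/(-453 - 1*(-5))) = 114990 - √((210 + 5 + 5*(-453 + 5))/(-453 + 5)) = 114990 - √((210 + 5 + 5*(-448))/(-448)) = 114990 - √(-(210 + 5 - 2240)/448) = 114990 - √(-1/448*(-2025)) = 114990 - √(2025/448) = 114990 - 45*√7/56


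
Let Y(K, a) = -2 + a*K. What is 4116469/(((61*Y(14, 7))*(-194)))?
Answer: -4116469/1136064 ≈ -3.6234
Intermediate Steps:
Y(K, a) = -2 + K*a
4116469/(((61*Y(14, 7))*(-194))) = 4116469/(((61*(-2 + 14*7))*(-194))) = 4116469/(((61*(-2 + 98))*(-194))) = 4116469/(((61*96)*(-194))) = 4116469/((5856*(-194))) = 4116469/(-1136064) = 4116469*(-1/1136064) = -4116469/1136064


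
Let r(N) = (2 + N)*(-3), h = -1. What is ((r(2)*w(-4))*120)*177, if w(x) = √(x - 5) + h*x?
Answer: -1019520 - 764640*I ≈ -1.0195e+6 - 7.6464e+5*I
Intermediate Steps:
r(N) = -6 - 3*N
w(x) = √(-5 + x) - x (w(x) = √(x - 5) - x = √(-5 + x) - x)
((r(2)*w(-4))*120)*177 = (((-6 - 3*2)*(√(-5 - 4) - 1*(-4)))*120)*177 = (((-6 - 6)*(√(-9) + 4))*120)*177 = (-12*(3*I + 4)*120)*177 = (-12*(4 + 3*I)*120)*177 = ((-48 - 36*I)*120)*177 = (-5760 - 4320*I)*177 = -1019520 - 764640*I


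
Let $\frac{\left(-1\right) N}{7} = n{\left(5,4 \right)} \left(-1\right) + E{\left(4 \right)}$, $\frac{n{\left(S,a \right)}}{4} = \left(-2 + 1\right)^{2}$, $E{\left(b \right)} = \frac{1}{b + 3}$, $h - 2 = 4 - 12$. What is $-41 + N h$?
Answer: $-203$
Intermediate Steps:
$h = -6$ ($h = 2 + \left(4 - 12\right) = 2 - 8 = -6$)
$E{\left(b \right)} = \frac{1}{3 + b}$
$n{\left(S,a \right)} = 4$ ($n{\left(S,a \right)} = 4 \left(-2 + 1\right)^{2} = 4 \left(-1\right)^{2} = 4 \cdot 1 = 4$)
$N = 27$ ($N = - 7 \left(4 \left(-1\right) + \frac{1}{3 + 4}\right) = - 7 \left(-4 + \frac{1}{7}\right) = \left(-7\right) \left(- \frac{27}{7}\right) = 27$)
$-41 + N h = -41 + 27 \left(-6\right) = -41 - 162 = -203$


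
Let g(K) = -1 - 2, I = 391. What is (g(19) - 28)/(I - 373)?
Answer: -31/18 ≈ -1.7222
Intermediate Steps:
g(K) = -3
(g(19) - 28)/(I - 373) = (-3 - 28)/(391 - 373) = -31/18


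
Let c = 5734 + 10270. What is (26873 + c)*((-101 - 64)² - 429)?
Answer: 1148932092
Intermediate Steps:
c = 16004
(26873 + c)*((-101 - 64)² - 429) = (26873 + 16004)*((-101 - 64)² - 429) = 42877*((-165)² - 429) = 42877*(27225 - 429) = 42877*26796 = 1148932092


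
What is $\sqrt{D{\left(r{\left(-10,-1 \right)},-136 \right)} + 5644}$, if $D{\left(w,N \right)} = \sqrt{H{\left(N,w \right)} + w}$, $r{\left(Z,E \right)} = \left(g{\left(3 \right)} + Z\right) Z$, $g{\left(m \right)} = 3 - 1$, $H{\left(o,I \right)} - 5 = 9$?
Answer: $\sqrt{5644 + \sqrt{94}} \approx 75.191$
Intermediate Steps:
$H{\left(o,I \right)} = 14$ ($H{\left(o,I \right)} = 5 + 9 = 14$)
$g{\left(m \right)} = 2$ ($g{\left(m \right)} = 3 - 1 = 2$)
$r{\left(Z,E \right)} = Z \left(2 + Z\right)$ ($r{\left(Z,E \right)} = \left(2 + Z\right) Z = Z \left(2 + Z\right)$)
$D{\left(w,N \right)} = \sqrt{14 + w}$
$\sqrt{D{\left(r{\left(-10,-1 \right)},-136 \right)} + 5644} = \sqrt{\sqrt{14 - 10 \left(2 - 10\right)} + 5644} = \sqrt{\sqrt{14 - -80} + 5644} = \sqrt{\sqrt{14 + 80} + 5644} = \sqrt{\sqrt{94} + 5644} = \sqrt{5644 + \sqrt{94}}$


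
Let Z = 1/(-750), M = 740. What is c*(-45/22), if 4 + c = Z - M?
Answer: 1674003/1100 ≈ 1521.8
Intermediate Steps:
Z = -1/750 ≈ -0.0013333
c = -558001/750 (c = -4 + (-1/750 - 1*740) = -4 + (-1/750 - 740) = -4 - 555001/750 = -558001/750 ≈ -744.00)
c*(-45/22) = -(-1674003)/(50*22) = -558001/750*(-45/22) = 1674003/1100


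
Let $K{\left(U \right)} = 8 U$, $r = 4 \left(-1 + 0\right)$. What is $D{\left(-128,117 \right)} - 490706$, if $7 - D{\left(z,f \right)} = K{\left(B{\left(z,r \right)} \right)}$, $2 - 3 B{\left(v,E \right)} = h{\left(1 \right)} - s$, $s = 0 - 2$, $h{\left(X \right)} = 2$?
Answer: $- \frac{1472081}{3} \approx -4.9069 \cdot 10^{5}$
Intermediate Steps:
$r = -4$ ($r = 4 \left(-1\right) = -4$)
$s = -2$ ($s = 0 - 2 = -2$)
$B{\left(v,E \right)} = - \frac{2}{3}$ ($B{\left(v,E \right)} = \frac{2}{3} - \frac{2 - -2}{3} = \frac{2}{3} - \frac{2 + 2}{3} = \frac{2}{3} - \frac{4}{3} = - \frac{2}{3}$)
$D{\left(z,f \right)} = \frac{37}{3}$ ($D{\left(z,f \right)} = 7 - 8 \left(- \frac{2}{3}\right) = 7 - - \frac{16}{3} = 7 + \frac{16}{3} = \frac{37}{3}$)
$D{\left(-128,117 \right)} - 490706 = \frac{37}{3} - 490706 = - \frac{1472081}{3}$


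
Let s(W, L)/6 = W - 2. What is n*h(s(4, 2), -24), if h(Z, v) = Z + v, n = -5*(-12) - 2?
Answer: -696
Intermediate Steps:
s(W, L) = -12 + 6*W (s(W, L) = 6*(W - 2) = 6*(-2 + W) = -12 + 6*W)
n = 58 (n = 60 - 2 = 58)
n*h(s(4, 2), -24) = 58*((-12 + 6*4) - 24) = 58*((-12 + 24) - 24) = 58*(12 - 24) = 58*(-12) = -696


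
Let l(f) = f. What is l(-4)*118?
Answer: -472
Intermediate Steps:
l(-4)*118 = -4*118 = -472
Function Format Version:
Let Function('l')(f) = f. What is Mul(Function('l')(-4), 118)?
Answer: -472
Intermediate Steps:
Mul(Function('l')(-4), 118) = Mul(-4, 118) = -472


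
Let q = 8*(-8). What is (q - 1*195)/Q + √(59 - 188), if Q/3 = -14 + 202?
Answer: -259/564 + I*√129 ≈ -0.45922 + 11.358*I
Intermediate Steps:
q = -64
Q = 564 (Q = 3*(-14 + 202) = 3*188 = 564)
(q - 1*195)/Q + √(59 - 188) = (-64 - 1*195)/564 + √(59 - 188) = (-64 - 195)*(1/564) + √(-129) = -259*1/564 + I*√129 = -259/564 + I*√129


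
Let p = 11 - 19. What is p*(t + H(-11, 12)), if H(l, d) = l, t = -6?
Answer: 136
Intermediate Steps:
p = -8
p*(t + H(-11, 12)) = -8*(-6 - 11) = -8*(-17) = 136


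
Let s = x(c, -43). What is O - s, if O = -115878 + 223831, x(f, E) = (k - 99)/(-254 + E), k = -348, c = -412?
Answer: 10687198/99 ≈ 1.0795e+5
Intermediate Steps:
x(f, E) = -447/(-254 + E) (x(f, E) = (-348 - 99)/(-254 + E) = -447/(-254 + E))
s = 149/99 (s = -447/(-254 - 43) = -447/(-297) = -447*(-1/297) = 149/99 ≈ 1.5051)
O = 107953
O - s = 107953 - 1*149/99 = 107953 - 149/99 = 10687198/99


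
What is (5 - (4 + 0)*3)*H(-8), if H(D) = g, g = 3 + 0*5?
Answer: -21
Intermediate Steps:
g = 3 (g = 3 + 0 = 3)
H(D) = 3
(5 - (4 + 0)*3)*H(-8) = (5 - (4 + 0)*3)*3 = (5 - 4*3)*3 = (5 - 1*12)*3 = (5 - 12)*3 = -7*3 = -21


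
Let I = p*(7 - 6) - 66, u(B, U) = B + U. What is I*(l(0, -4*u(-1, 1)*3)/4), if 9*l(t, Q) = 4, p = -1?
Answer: -67/9 ≈ -7.4444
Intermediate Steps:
l(t, Q) = 4/9 (l(t, Q) = (⅑)*4 = 4/9)
I = -67 (I = -(7 - 6) - 66 = -1*1 - 66 = -1 - 66 = -67)
I*(l(0, -4*u(-1, 1)*3)/4) = -268/(9*4) = -67*⅑ = -67/9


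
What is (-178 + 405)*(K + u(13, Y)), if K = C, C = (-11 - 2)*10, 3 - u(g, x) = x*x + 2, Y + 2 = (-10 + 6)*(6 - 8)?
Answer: -37455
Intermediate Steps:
Y = 6 (Y = -2 + (-10 + 6)*(6 - 8) = -2 - 4*(-2) = -2 + 8 = 6)
u(g, x) = 1 - x² (u(g, x) = 3 - (x*x + 2) = 3 - (x² + 2) = 3 - (2 + x²) = 3 + (-2 - x²) = 1 - x²)
C = -130 (C = -13*10 = -130)
K = -130
(-178 + 405)*(K + u(13, Y)) = (-178 + 405)*(-130 + (1 - 1*6²)) = 227*(-130 + (1 - 1*36)) = 227*(-130 + (1 - 36)) = 227*(-130 - 35) = 227*(-165) = -37455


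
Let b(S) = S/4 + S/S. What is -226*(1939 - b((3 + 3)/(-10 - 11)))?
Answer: -3066029/7 ≈ -4.3800e+5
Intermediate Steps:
b(S) = 1 + S/4 (b(S) = S*(¼) + 1 = S/4 + 1 = 1 + S/4)
-226*(1939 - b((3 + 3)/(-10 - 11))) = -226*(1939 - (1 + ((3 + 3)/(-10 - 11))/4)) = -226*(1939 - (1 + (6/(-21))/4)) = -226*(1939 - (1 + (6*(-1/21))/4)) = -226*(1939 - (1 + (¼)*(-2/7))) = -226*(1939 - (1 - 1/14)) = -226*(1939 - 1*13/14) = -226*(1939 - 13/14) = -226*27133/14 = -3066029/7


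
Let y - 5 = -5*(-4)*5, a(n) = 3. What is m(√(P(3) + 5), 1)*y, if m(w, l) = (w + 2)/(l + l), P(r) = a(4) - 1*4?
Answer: 210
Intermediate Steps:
P(r) = -1 (P(r) = 3 - 1*4 = 3 - 4 = -1)
m(w, l) = (2 + w)/(2*l) (m(w, l) = (2 + w)/((2*l)) = (2 + w)*(1/(2*l)) = (2 + w)/(2*l))
y = 105 (y = 5 - 5*(-4)*5 = 5 + 20*5 = 5 + 100 = 105)
m(√(P(3) + 5), 1)*y = ((½)*(2 + √(-1 + 5))/1)*105 = ((½)*1*(2 + √4))*105 = ((½)*1*(2 + 2))*105 = ((½)*1*4)*105 = 2*105 = 210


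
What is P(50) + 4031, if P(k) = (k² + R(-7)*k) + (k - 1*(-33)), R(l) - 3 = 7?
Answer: 7114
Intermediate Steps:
R(l) = 10 (R(l) = 3 + 7 = 10)
P(k) = 33 + k² + 11*k (P(k) = (k² + 10*k) + (k - 1*(-33)) = (k² + 10*k) + (k + 33) = (k² + 10*k) + (33 + k) = 33 + k² + 11*k)
P(50) + 4031 = (33 + 50² + 11*50) + 4031 = (33 + 2500 + 550) + 4031 = 3083 + 4031 = 7114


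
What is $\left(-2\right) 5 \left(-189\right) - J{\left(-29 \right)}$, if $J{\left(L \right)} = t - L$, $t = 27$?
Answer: $1834$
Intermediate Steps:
$J{\left(L \right)} = 27 - L$
$\left(-2\right) 5 \left(-189\right) - J{\left(-29 \right)} = \left(-2\right) 5 \left(-189\right) - \left(27 - -29\right) = \left(-10\right) \left(-189\right) - \left(27 + 29\right) = 1890 - 56 = 1834$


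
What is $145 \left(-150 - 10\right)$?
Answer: $-23200$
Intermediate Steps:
$145 \left(-150 - 10\right) = 145 \left(-160\right) = -23200$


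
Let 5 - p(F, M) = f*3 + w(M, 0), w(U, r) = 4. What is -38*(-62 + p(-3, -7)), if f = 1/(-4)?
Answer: 4579/2 ≈ 2289.5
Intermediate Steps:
f = -¼ ≈ -0.25000
p(F, M) = 7/4 (p(F, M) = 5 - (-¼*3 + 4) = 5 - (-¾ + 4) = 5 - 1*13/4 = 5 - 13/4 = 7/4)
-38*(-62 + p(-3, -7)) = -38*(-62 + 7/4) = -38*(-241/4) = 4579/2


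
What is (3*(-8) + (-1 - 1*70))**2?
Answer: 9025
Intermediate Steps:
(3*(-8) + (-1 - 1*70))**2 = (-24 + (-1 - 70))**2 = (-24 - 71)**2 = (-95)**2 = 9025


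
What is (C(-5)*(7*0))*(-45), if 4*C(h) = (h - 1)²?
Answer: 0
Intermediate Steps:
C(h) = (-1 + h)²/4 (C(h) = (h - 1)²/4 = (-1 + h)²/4)
(C(-5)*(7*0))*(-45) = (((-1 - 5)²/4)*(7*0))*(-45) = (((¼)*(-6)²)*0)*(-45) = (((¼)*36)*0)*(-45) = (9*0)*(-45) = 0*(-45) = 0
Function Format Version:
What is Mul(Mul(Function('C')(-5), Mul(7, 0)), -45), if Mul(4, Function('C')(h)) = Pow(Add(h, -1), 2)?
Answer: 0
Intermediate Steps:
Function('C')(h) = Mul(Rational(1, 4), Pow(Add(-1, h), 2)) (Function('C')(h) = Mul(Rational(1, 4), Pow(Add(h, -1), 2)) = Mul(Rational(1, 4), Pow(Add(-1, h), 2)))
Mul(Mul(Function('C')(-5), Mul(7, 0)), -45) = Mul(Mul(Mul(Rational(1, 4), Pow(Add(-1, -5), 2)), Mul(7, 0)), -45) = Mul(Mul(Mul(Rational(1, 4), Pow(-6, 2)), 0), -45) = Mul(Mul(Mul(Rational(1, 4), 36), 0), -45) = Mul(Mul(9, 0), -45) = Mul(0, -45) = 0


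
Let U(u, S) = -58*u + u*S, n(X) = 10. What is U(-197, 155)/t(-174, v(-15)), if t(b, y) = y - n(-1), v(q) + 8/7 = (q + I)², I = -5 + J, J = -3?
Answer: -133763/3625 ≈ -36.900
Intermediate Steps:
I = -8 (I = -5 - 3 = -8)
v(q) = -8/7 + (-8 + q)² (v(q) = -8/7 + (q - 8)² = -8/7 + (-8 + q)²)
t(b, y) = -10 + y (t(b, y) = y - 1*10 = y - 10 = -10 + y)
U(u, S) = -58*u + S*u
U(-197, 155)/t(-174, v(-15)) = (-197*(-58 + 155))/(-10 + (-8/7 + (-8 - 15)²)) = (-197*97)/(-10 + (-8/7 + (-23)²)) = -19109/(-10 + (-8/7 + 529)) = -19109/(-10 + 3695/7) = -19109/3625/7 = -19109*7/3625 = -133763/3625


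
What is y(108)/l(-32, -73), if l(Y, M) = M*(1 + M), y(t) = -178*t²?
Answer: -28836/73 ≈ -395.01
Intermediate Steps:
y(108)/l(-32, -73) = (-178*108²)/((-73*(1 - 73))) = (-178*11664)/((-73*(-72))) = -2076192/5256 = -2076192*1/5256 = -28836/73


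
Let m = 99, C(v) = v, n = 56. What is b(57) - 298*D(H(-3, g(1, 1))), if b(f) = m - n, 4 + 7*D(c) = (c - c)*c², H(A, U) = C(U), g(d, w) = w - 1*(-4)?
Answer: 1493/7 ≈ 213.29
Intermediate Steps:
g(d, w) = 4 + w (g(d, w) = w + 4 = 4 + w)
H(A, U) = U
D(c) = -4/7 (D(c) = -4/7 + ((c - c)*c²)/7 = -4/7 + (0*c²)/7 = -4/7 + (⅐)*0 = -4/7 + 0 = -4/7)
b(f) = 43 (b(f) = 99 - 1*56 = 99 - 56 = 43)
b(57) - 298*D(H(-3, g(1, 1))) = 43 - 298*(-4)/7 = 43 - 1*(-1192/7) = 43 + 1192/7 = 1493/7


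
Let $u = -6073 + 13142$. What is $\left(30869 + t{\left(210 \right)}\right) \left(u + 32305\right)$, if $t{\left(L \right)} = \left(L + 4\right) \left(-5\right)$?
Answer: $1173305826$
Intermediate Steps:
$u = 7069$
$t{\left(L \right)} = -20 - 5 L$ ($t{\left(L \right)} = \left(4 + L\right) \left(-5\right) = -20 - 5 L$)
$\left(30869 + t{\left(210 \right)}\right) \left(u + 32305\right) = \left(30869 - 1070\right) \left(7069 + 32305\right) = \left(30869 - 1070\right) 39374 = 29799 \cdot 39374 = 1173305826$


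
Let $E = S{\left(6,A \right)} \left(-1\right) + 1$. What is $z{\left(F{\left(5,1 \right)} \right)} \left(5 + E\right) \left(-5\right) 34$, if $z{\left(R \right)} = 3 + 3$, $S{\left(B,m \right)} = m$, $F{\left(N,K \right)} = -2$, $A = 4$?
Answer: $-2040$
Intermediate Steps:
$E = -3$ ($E = 4 \left(-1\right) + 1 = -4 + 1 = -3$)
$z{\left(R \right)} = 6$
$z{\left(F{\left(5,1 \right)} \right)} \left(5 + E\right) \left(-5\right) 34 = 6 \left(5 - 3\right) \left(-5\right) 34 = 6 \cdot 2 \left(-5\right) 34 = 6 \left(-10\right) 34 = \left(-60\right) 34 = -2040$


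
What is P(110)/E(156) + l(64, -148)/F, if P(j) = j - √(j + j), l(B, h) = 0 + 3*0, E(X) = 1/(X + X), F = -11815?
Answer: 34320 - 624*√55 ≈ 29692.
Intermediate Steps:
E(X) = 1/(2*X)
l(B, h) = 0 (l(B, h) = 0 + 0 = 0)
P(j) = j - √2*√j (P(j) = j - √(2*j) = j - √2*√j)
P(110)/E(156) + l(64, -148)/F = (110 - √2*√110)/(((½)/156)) + 0/(-11815) = (110 - 2*√55)/(((½)*(1/156))) + 0*(-1/11815) = (110 - 2*√55)/(1/312) + 0 = (110 - 2*√55)*312 + 0 = (34320 - 624*√55) + 0 = 34320 - 624*√55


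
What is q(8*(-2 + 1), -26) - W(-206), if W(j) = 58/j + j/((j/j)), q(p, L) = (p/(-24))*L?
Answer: 61063/309 ≈ 197.61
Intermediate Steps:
q(p, L) = -L*p/24 (q(p, L) = (p*(-1/24))*L = (-p/24)*L = -L*p/24)
W(j) = j + 58/j (W(j) = 58/j + j/1 = 58/j + j*1 = 58/j + j = j + 58/j)
q(8*(-2 + 1), -26) - W(-206) = -1/24*(-26)*8*(-2 + 1) - (-206 + 58/(-206)) = -1/24*(-26)*8*(-1) - (-206 + 58*(-1/206)) = -1/24*(-26)*(-8) - (-206 - 29/103) = -26/3 - 1*(-21247/103) = -26/3 + 21247/103 = 61063/309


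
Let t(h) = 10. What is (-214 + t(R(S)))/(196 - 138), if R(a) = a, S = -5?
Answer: -102/29 ≈ -3.5172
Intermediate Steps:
(-214 + t(R(S)))/(196 - 138) = (-214 + 10)/(196 - 138) = -204/58 = -204*1/58 = -102/29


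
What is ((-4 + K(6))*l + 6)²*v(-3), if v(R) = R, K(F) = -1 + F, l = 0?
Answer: -108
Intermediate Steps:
((-4 + K(6))*l + 6)²*v(-3) = ((-4 + (-1 + 6))*0 + 6)²*(-3) = ((-4 + 5)*0 + 6)²*(-3) = (1*0 + 6)²*(-3) = (0 + 6)²*(-3) = 6²*(-3) = 36*(-3) = -108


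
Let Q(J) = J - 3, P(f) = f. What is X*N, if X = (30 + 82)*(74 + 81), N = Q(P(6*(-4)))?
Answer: -468720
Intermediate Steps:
Q(J) = -3 + J
N = -27 (N = -3 + 6*(-4) = -3 - 24 = -27)
X = 17360 (X = 112*155 = 17360)
X*N = 17360*(-27) = -468720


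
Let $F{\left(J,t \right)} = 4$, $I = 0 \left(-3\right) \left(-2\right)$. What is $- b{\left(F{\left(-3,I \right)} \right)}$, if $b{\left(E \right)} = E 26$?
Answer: $-104$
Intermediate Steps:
$I = 0$ ($I = 0 \left(-2\right) = 0$)
$b{\left(E \right)} = 26 E$
$- b{\left(F{\left(-3,I \right)} \right)} = - 26 \cdot 4 = \left(-1\right) 104 = -104$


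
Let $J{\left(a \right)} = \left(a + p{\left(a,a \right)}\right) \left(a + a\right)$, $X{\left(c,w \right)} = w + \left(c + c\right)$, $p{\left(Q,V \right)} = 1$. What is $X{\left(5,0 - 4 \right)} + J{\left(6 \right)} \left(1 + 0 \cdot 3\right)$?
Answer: $90$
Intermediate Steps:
$X{\left(c,w \right)} = w + 2 c$
$J{\left(a \right)} = 2 a \left(1 + a\right)$ ($J{\left(a \right)} = \left(a + 1\right) \left(a + a\right) = \left(1 + a\right) 2 a = 2 a \left(1 + a\right)$)
$X{\left(5,0 - 4 \right)} + J{\left(6 \right)} \left(1 + 0 \cdot 3\right) = \left(\left(0 - 4\right) + 2 \cdot 5\right) + 2 \cdot 6 \left(1 + 6\right) \left(1 + 0 \cdot 3\right) = \left(-4 + 10\right) + 2 \cdot 6 \cdot 7 \left(1 + 0\right) = 6 + 84 \cdot 1 = 6 + 84 = 90$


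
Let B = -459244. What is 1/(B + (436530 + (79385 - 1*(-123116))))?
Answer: 1/179787 ≈ 5.5621e-6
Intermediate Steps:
1/(B + (436530 + (79385 - 1*(-123116)))) = 1/(-459244 + (436530 + (79385 - 1*(-123116)))) = 1/(-459244 + (436530 + (79385 + 123116))) = 1/(-459244 + (436530 + 202501)) = 1/(-459244 + 639031) = 1/179787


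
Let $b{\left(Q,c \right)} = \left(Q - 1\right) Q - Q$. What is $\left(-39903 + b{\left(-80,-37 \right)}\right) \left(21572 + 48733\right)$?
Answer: $-2344179615$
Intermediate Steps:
$b{\left(Q,c \right)} = - Q + Q \left(-1 + Q\right)$ ($b{\left(Q,c \right)} = \left(-1 + Q\right) Q - Q = Q \left(-1 + Q\right) - Q = - Q + Q \left(-1 + Q\right)$)
$\left(-39903 + b{\left(-80,-37 \right)}\right) \left(21572 + 48733\right) = \left(-39903 - 80 \left(-2 - 80\right)\right) \left(21572 + 48733\right) = \left(-39903 - -6560\right) 70305 = \left(-39903 + 6560\right) 70305 = \left(-33343\right) 70305 = -2344179615$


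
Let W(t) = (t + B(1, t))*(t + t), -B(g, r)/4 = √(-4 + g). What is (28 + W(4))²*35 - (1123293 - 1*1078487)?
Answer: -26326 - 134400*I*√3 ≈ -26326.0 - 2.3279e+5*I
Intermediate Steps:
B(g, r) = -4*√(-4 + g)
W(t) = 2*t*(t - 4*I*√3) (W(t) = (t - 4*√(-4 + 1))*(t + t) = (t - 4*I*√3)*(2*t) = 2*t*(t - 4*I*√3))
(28 + W(4))²*35 - (1123293 - 1*1078487) = (28 + 2*4*(4 - 4*I*√3))²*35 - (1123293 - 1*1078487) = (28 + (32 - 32*I*√3))²*35 - (1123293 - 1078487) = (60 - 32*I*√3)²*35 - 1*44806 = 35*(60 - 32*I*√3)² - 44806 = -44806 + 35*(60 - 32*I*√3)²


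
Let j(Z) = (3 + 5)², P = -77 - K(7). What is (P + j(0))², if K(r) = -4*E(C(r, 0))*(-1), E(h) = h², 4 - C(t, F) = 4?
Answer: 169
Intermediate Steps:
C(t, F) = 0 (C(t, F) = 4 - 1*4 = 4 - 4 = 0)
K(r) = 0 (K(r) = -4*0²*(-1) = -4*0*(-1) = 0*(-1) = 0)
P = -77 (P = -77 - 1*0 = -77 + 0 = -77)
j(Z) = 64 (j(Z) = 8² = 64)
(P + j(0))² = (-77 + 64)² = (-13)² = 169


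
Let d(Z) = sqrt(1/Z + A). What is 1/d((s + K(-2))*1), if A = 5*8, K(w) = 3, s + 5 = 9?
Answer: sqrt(1967)/281 ≈ 0.15783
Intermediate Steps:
s = 4 (s = -5 + 9 = 4)
A = 40
d(Z) = sqrt(40 + 1/Z) (d(Z) = sqrt(1/Z + 40) = sqrt(40 + 1/Z))
1/d((s + K(-2))*1) = 1/(sqrt(40 + 1/((4 + 3)*1))) = 1/(sqrt(40 + 1/(7*1))) = 1/(sqrt(40 + 1/7)) = 1/(sqrt(281/7)) = 1/(sqrt(1967)/7) = sqrt(1967)/281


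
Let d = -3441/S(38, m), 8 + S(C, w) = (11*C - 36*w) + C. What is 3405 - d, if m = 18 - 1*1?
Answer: 554979/164 ≈ 3384.0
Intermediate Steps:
m = 17 (m = 18 - 1 = 17)
S(C, w) = -8 - 36*w + 12*C (S(C, w) = -8 + ((11*C - 36*w) + C) = -8 + ((-36*w + 11*C) + C) = -8 + (-36*w + 12*C) = -8 - 36*w + 12*C)
d = 3441/164 (d = -3441/(-8 - 36*17 + 12*38) = -3441/(-8 - 612 + 456) = -3441/(-164) = -3441*(-1/164) = 3441/164 ≈ 20.982)
3405 - d = 3405 - 1*3441/164 = 3405 - 3441/164 = 554979/164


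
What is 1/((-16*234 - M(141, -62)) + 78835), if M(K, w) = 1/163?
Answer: 163/12239832 ≈ 1.3317e-5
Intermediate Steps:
M(K, w) = 1/163
1/((-16*234 - M(141, -62)) + 78835) = 1/((-16*234 - 1*1/163) + 78835) = 1/((-3744 - 1/163) + 78835) = 1/(-610273/163 + 78835) = 1/(12239832/163) = 163/12239832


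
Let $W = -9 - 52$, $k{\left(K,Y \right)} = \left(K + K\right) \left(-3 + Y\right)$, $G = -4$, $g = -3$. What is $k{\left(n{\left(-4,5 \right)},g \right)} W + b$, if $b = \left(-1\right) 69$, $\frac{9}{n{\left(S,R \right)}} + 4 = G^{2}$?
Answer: $480$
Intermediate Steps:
$n{\left(S,R \right)} = \frac{3}{4}$ ($n{\left(S,R \right)} = \frac{9}{-4 + \left(-4\right)^{2}} = \frac{9}{-4 + 16} = \frac{9}{12} = 9 \cdot \frac{1}{12} = \frac{3}{4}$)
$k{\left(K,Y \right)} = 2 K \left(-3 + Y\right)$
$W = -61$
$b = -69$
$k{\left(n{\left(-4,5 \right)},g \right)} W + b = 2 \cdot \frac{3}{4} \left(-3 - 3\right) \left(-61\right) - 69 = 2 \cdot \frac{3}{4} \left(-6\right) \left(-61\right) - 69 = \left(-9\right) \left(-61\right) - 69 = 549 - 69 = 480$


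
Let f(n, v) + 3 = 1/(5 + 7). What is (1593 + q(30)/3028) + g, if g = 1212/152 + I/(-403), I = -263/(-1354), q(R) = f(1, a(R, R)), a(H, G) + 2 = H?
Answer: 301556180511785/188358157104 ≈ 1601.0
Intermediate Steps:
a(H, G) = -2 + H
f(n, v) = -35/12 (f(n, v) = -3 + 1/(5 + 7) = -3 + 1/12 = -35/12)
q(R) = -35/12
I = 263/1354 (I = -263*(-1/1354) = 263/1354 ≈ 0.19424)
g = 41331398/5183789 (g = 1212/152 + (263/1354)/(-403) = 1212*(1/152) + (263/1354)*(-1/403) = 303/38 - 263/545662 = 41331398/5183789 ≈ 7.9732)
(1593 + q(30)/3028) + g = (1593 - 35/12/3028) + 41331398/5183789 = (1593 - 35/12*1/3028) + 41331398/5183789 = (1593 - 35/36336) + 41331398/5183789 = 57883213/36336 + 41331398/5183789 = 301556180511785/188358157104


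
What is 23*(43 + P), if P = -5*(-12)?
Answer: 2369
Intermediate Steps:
P = 60
23*(43 + P) = 23*(43 + 60) = 23*103 = 2369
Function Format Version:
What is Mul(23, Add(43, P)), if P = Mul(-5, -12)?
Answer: 2369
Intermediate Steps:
P = 60
Mul(23, Add(43, P)) = Mul(23, Add(43, 60)) = Mul(23, 103) = 2369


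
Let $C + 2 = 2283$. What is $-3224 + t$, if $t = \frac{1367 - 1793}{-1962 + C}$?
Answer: $- \frac{1028882}{319} \approx -3225.3$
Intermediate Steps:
$C = 2281$ ($C = -2 + 2283 = 2281$)
$t = - \frac{426}{319}$ ($t = \frac{1367 - 1793}{-1962 + 2281} = - \frac{426}{319} \approx -1.3354$)
$-3224 + t = -3224 - \frac{426}{319} = - \frac{1028882}{319}$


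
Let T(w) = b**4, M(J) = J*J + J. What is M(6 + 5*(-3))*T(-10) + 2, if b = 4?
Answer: 18434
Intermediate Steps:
M(J) = J + J**2 (M(J) = J**2 + J = J + J**2)
T(w) = 256 (T(w) = 4**4 = 256)
M(6 + 5*(-3))*T(-10) + 2 = ((6 + 5*(-3))*(1 + (6 + 5*(-3))))*256 + 2 = ((6 - 15)*(1 + (6 - 15)))*256 + 2 = -9*(1 - 9)*256 + 2 = -9*(-8)*256 + 2 = 72*256 + 2 = 18432 + 2 = 18434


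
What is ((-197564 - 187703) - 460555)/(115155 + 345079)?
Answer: -422911/230117 ≈ -1.8378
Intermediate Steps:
((-197564 - 187703) - 460555)/(115155 + 345079) = (-385267 - 460555)/460234 = -845822*1/460234 = -422911/230117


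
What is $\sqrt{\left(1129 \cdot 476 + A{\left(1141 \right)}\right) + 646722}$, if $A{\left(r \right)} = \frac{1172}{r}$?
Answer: $\frac{\sqrt{1541592478258}}{1141} \approx 1088.2$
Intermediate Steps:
$\sqrt{\left(1129 \cdot 476 + A{\left(1141 \right)}\right) + 646722} = \sqrt{\left(1129 \cdot 476 + \frac{1172}{1141}\right) + 646722} = \sqrt{\left(537404 + 1172 \cdot \frac{1}{1141}\right) + 646722} = \sqrt{\left(537404 + \frac{1172}{1141}\right) + 646722} = \sqrt{\frac{613179136}{1141} + 646722} = \sqrt{\frac{1351088938}{1141}} = \frac{\sqrt{1541592478258}}{1141}$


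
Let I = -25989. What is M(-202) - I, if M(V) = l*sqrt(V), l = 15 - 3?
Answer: 25989 + 12*I*sqrt(202) ≈ 25989.0 + 170.55*I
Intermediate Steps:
l = 12
M(V) = 12*sqrt(V)
M(-202) - I = 12*sqrt(-202) - 1*(-25989) = 12*(I*sqrt(202)) + 25989 = 12*I*sqrt(202) + 25989 = 25989 + 12*I*sqrt(202)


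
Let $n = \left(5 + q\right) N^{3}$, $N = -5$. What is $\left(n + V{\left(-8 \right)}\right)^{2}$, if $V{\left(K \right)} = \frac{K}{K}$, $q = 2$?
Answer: $763876$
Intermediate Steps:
$V{\left(K \right)} = 1$
$n = -875$ ($n = \left(5 + 2\right) \left(-5\right)^{3} = 7 \left(-125\right) = -875$)
$\left(n + V{\left(-8 \right)}\right)^{2} = \left(-875 + 1\right)^{2} = \left(-874\right)^{2} = 763876$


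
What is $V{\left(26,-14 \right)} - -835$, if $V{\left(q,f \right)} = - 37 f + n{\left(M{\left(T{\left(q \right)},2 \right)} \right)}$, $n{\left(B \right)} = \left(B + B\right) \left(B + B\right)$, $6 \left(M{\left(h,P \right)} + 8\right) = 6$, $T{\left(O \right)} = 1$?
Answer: $1549$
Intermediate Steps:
$M{\left(h,P \right)} = -7$ ($M{\left(h,P \right)} = -8 + \frac{1}{6} \cdot 6 = -8 + 1 = -7$)
$n{\left(B \right)} = 4 B^{2}$ ($n{\left(B \right)} = 2 B 2 B = 4 B^{2}$)
$V{\left(q,f \right)} = 196 - 37 f$ ($V{\left(q,f \right)} = - 37 f + 4 \left(-7\right)^{2} = - 37 f + 4 \cdot 49 = - 37 f + 196 = 196 - 37 f$)
$V{\left(26,-14 \right)} - -835 = \left(196 - -518\right) - -835 = \left(196 + 518\right) + 835 = 714 + 835 = 1549$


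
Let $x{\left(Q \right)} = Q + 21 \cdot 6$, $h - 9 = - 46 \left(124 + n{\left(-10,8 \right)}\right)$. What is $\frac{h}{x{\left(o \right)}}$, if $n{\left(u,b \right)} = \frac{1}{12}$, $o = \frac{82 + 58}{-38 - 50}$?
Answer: $- \frac{376123}{8211} \approx -45.807$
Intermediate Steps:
$o = - \frac{35}{22}$ ($o = \frac{140}{-88} = 140 \left(- \frac{1}{88}\right) = - \frac{35}{22} \approx -1.5909$)
$n{\left(u,b \right)} = \frac{1}{12}$
$h = - \frac{34193}{6}$ ($h = 9 - 46 \left(124 + \frac{1}{12}\right) = 9 - \frac{34247}{6} = - \frac{34193}{6} \approx -5698.8$)
$x{\left(Q \right)} = 126 + Q$ ($x{\left(Q \right)} = Q + 126 = 126 + Q$)
$\frac{h}{x{\left(o \right)}} = - \frac{34193}{6 \left(126 - \frac{35}{22}\right)} = - \frac{34193}{6 \cdot \frac{2737}{22}} = \left(- \frac{34193}{6}\right) \frac{22}{2737} = - \frac{376123}{8211}$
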